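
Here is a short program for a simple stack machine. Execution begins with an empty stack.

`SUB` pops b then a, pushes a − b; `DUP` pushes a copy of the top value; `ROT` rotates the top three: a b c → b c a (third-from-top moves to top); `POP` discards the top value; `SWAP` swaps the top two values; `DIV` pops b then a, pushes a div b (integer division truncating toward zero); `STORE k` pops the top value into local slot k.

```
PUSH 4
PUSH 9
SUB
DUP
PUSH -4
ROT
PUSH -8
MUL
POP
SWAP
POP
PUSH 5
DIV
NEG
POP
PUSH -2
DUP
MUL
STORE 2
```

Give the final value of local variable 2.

PUSH 4  → [4]
PUSH 9  → [4, 9]
SUB     → [-5]
DUP     → [-5, -5]
PUSH -4 → [-5, -5, -4]
ROT     → [-5, -4, -5]
PUSH -8 → [-5, -4, -5, -8]
MUL     → [-5, -4, 40]
POP     → [-5, -4]
SWAP    → [-4, -5]
POP     → [-4]
PUSH 5  → [-4, 5]
DIV     → [0]
NEG     → [0]
POP     → []
PUSH -2 → [-2]
DUP     → [-2, -2]
MUL     → [4]
STORE 2 → []

4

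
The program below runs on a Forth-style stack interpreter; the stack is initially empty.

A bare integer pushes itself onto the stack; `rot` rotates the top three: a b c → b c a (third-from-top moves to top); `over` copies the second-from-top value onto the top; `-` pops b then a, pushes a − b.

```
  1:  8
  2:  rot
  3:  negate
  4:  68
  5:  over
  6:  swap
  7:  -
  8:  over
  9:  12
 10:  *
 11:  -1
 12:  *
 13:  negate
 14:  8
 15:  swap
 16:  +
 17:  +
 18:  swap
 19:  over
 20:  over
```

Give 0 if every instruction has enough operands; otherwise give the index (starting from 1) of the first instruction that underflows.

8 → [8]
rot  — needs 3 operands, stack has 1 → underflow

2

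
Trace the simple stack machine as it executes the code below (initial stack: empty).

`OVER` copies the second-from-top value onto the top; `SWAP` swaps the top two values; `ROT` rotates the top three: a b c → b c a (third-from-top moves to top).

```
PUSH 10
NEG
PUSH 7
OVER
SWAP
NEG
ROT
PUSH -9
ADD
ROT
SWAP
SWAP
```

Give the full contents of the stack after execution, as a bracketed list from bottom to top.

PUSH 10 : [10]
NEG     : [-10]
PUSH 7  : [-10, 7]
OVER    : [-10, 7, -10]
SWAP    : [-10, -10, 7]
NEG     : [-10, -10, -7]
ROT     : [-10, -7, -10]
PUSH -9 : [-10, -7, -10, -9]
ADD     : [-10, -7, -19]
ROT     : [-7, -19, -10]
SWAP    : [-7, -10, -19]
SWAP    : [-7, -19, -10]

[-7, -19, -10]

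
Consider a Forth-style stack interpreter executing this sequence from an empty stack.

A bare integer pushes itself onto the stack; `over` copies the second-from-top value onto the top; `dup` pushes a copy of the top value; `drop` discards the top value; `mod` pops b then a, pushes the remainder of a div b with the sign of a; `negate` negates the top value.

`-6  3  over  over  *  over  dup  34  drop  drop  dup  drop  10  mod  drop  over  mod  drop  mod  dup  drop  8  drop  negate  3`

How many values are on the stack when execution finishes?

-6     -> -6
3      -> -6 3
over   -> -6 3 -6
over   -> -6 3 -6 3
*      -> -6 3 -18
over   -> -6 3 -18 3
dup    -> -6 3 -18 3 3
34     -> -6 3 -18 3 3 34
drop   -> -6 3 -18 3 3
drop   -> -6 3 -18 3
dup    -> -6 3 -18 3 3
drop   -> -6 3 -18 3
10     -> -6 3 -18 3 10
mod    -> -6 3 -18 3
drop   -> -6 3 -18
over   -> -6 3 -18 3
mod    -> -6 3 0
drop   -> -6 3
mod    -> 0
dup    -> 0 0
drop   -> 0
8      -> 0 8
drop   -> 0
negate -> 0
3      -> 0 3

2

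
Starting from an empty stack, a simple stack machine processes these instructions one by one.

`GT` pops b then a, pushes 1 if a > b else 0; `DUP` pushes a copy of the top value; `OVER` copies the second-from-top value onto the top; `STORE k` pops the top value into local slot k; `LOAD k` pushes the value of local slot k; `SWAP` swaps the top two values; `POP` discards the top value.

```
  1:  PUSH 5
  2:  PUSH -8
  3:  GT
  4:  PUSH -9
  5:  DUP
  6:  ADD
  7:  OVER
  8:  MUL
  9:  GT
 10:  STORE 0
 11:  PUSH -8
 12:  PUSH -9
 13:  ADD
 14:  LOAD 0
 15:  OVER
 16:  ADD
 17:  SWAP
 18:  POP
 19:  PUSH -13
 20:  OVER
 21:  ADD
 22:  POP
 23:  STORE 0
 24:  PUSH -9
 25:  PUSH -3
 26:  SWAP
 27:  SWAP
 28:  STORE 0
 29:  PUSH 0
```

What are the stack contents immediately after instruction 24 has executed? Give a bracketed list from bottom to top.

PUSH 5    5
PUSH -8   5 -8
GT        1
PUSH -9   1 -9
DUP       1 -9 -9
ADD       1 -18
OVER      1 -18 1
MUL       1 -18
GT        1
STORE 0   (empty)
PUSH -8   -8
PUSH -9   -8 -9
ADD       -17
LOAD 0    -17 1
OVER      -17 1 -17
ADD       -17 -16
SWAP      -16 -17
POP       -16
PUSH -13  -16 -13
OVER      -16 -13 -16
ADD       -16 -29
POP       -16
STORE 0   (empty)
PUSH -9   -9

[-9]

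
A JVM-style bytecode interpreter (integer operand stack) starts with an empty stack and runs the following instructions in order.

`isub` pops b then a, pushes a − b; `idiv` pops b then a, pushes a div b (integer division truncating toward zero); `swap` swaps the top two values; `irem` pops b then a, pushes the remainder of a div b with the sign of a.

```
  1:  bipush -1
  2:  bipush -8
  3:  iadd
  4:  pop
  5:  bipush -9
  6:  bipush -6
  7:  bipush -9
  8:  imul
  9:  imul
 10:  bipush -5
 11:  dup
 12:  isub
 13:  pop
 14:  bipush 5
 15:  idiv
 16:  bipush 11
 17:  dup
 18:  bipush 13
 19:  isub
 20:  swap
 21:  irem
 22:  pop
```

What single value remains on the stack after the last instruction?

bipush -1 : [-1]
bipush -8 : [-1, -8]
iadd      : [-9]
pop       : []
bipush -9 : [-9]
bipush -6 : [-9, -6]
bipush -9 : [-9, -6, -9]
imul      : [-9, 54]
imul      : [-486]
bipush -5 : [-486, -5]
dup       : [-486, -5, -5]
isub      : [-486, 0]
pop       : [-486]
bipush 5  : [-486, 5]
idiv      : [-97]
bipush 11 : [-97, 11]
dup       : [-97, 11, 11]
bipush 13 : [-97, 11, 11, 13]
isub      : [-97, 11, -2]
swap      : [-97, -2, 11]
irem      : [-97, -2]
pop       : [-97]

-97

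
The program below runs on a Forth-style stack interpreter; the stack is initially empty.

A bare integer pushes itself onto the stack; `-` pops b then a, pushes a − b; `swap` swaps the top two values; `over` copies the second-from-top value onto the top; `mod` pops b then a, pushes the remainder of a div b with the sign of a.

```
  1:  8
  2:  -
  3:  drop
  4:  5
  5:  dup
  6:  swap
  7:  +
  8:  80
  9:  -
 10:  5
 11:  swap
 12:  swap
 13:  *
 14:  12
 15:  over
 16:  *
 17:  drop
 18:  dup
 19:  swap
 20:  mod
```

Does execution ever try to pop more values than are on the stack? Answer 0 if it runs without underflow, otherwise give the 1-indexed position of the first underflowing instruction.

2

8  [8]
-  — needs 2 operands, stack has 1 → underflow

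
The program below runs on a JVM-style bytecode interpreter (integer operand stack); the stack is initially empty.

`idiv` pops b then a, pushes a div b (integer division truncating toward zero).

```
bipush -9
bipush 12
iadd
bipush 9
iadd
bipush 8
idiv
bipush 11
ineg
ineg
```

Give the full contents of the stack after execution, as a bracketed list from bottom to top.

bipush -9 -> [-9]
bipush 12 -> [-9, 12]
iadd      -> [3]
bipush 9  -> [3, 9]
iadd      -> [12]
bipush 8  -> [12, 8]
idiv      -> [1]
bipush 11 -> [1, 11]
ineg      -> [1, -11]
ineg      -> [1, 11]

[1, 11]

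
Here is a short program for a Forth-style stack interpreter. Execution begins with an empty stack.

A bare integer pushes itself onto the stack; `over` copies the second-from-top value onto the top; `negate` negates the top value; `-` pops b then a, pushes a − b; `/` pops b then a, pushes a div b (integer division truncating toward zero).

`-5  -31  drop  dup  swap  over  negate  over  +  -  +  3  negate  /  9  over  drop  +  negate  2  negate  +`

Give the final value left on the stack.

-14

-5     -> -5
-31    -> -5 -31
drop   -> -5
dup    -> -5 -5
swap   -> -5 -5
over   -> -5 -5 -5
negate -> -5 -5 5
over   -> -5 -5 5 -5
+      -> -5 -5 0
-      -> -5 -5
+      -> -10
3      -> -10 3
negate -> -10 -3
/      -> 3
9      -> 3 9
over   -> 3 9 3
drop   -> 3 9
+      -> 12
negate -> -12
2      -> -12 2
negate -> -12 -2
+      -> -14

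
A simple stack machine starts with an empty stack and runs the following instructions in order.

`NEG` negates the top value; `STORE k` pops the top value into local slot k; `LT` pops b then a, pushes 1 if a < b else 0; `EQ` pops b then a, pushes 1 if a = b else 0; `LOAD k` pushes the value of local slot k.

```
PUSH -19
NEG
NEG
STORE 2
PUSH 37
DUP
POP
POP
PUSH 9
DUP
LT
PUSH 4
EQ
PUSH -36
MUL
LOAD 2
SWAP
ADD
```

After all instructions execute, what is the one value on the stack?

PUSH -19 -> [-19]
NEG      -> [19]
NEG      -> [-19]
STORE 2  -> []
PUSH 37  -> [37]
DUP      -> [37, 37]
POP      -> [37]
POP      -> []
PUSH 9   -> [9]
DUP      -> [9, 9]
LT       -> [0]
PUSH 4   -> [0, 4]
EQ       -> [0]
PUSH -36 -> [0, -36]
MUL      -> [0]
LOAD 2   -> [0, -19]
SWAP     -> [-19, 0]
ADD      -> [-19]

-19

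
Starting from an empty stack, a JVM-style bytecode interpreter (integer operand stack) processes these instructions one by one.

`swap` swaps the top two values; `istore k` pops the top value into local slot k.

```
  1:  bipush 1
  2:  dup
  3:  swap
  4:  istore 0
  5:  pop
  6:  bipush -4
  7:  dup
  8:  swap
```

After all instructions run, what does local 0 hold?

1

bipush 1   [1]
dup        [1, 1]
swap       [1, 1]
istore 0   [1]
pop        []
bipush -4  [-4]
dup        [-4, -4]
swap       [-4, -4]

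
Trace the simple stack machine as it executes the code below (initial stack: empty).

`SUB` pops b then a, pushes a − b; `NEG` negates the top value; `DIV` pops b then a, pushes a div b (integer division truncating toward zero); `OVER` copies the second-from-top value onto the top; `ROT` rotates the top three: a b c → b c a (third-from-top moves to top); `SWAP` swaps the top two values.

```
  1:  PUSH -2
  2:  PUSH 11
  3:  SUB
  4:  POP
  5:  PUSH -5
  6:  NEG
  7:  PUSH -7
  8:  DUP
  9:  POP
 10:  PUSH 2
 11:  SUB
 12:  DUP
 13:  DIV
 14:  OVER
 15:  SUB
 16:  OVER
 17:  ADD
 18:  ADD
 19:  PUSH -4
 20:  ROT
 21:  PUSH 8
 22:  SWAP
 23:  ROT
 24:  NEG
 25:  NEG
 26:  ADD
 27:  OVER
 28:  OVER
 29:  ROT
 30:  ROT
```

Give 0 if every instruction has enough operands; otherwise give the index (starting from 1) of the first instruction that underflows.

20

PUSH -2 → [-2]
PUSH 11 → [-2, 11]
SUB     → [-13]
POP     → []
PUSH -5 → [-5]
NEG     → [5]
PUSH -7 → [5, -7]
DUP     → [5, -7, -7]
POP     → [5, -7]
PUSH 2  → [5, -7, 2]
SUB     → [5, -9]
DUP     → [5, -9, -9]
DIV     → [5, 1]
OVER    → [5, 1, 5]
SUB     → [5, -4]
OVER    → [5, -4, 5]
ADD     → [5, 1]
ADD     → [6]
PUSH -4 → [6, -4]
ROT  — needs 3 operands, stack has 2 → underflow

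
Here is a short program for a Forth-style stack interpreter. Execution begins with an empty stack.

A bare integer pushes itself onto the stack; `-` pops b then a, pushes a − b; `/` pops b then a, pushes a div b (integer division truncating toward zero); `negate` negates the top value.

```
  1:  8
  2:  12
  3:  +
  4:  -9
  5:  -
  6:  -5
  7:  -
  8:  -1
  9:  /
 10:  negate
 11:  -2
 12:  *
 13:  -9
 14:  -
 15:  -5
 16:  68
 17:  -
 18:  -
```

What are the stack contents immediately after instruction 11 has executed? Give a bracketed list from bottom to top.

8      -> 8
12     -> 8 12
+      -> 20
-9     -> 20 -9
-      -> 29
-5     -> 29 -5
-      -> 34
-1     -> 34 -1
/      -> -34
negate -> 34
-2     -> 34 -2

[34, -2]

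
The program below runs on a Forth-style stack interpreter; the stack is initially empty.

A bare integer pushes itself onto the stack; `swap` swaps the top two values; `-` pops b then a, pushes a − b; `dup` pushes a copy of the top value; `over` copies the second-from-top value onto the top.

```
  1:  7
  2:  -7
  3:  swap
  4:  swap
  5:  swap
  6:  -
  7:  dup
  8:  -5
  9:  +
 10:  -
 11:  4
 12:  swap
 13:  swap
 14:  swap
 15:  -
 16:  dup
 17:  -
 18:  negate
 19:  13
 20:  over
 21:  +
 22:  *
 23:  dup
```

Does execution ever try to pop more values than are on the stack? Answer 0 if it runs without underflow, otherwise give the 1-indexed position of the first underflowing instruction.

7      -> [7]
-7     -> [7, -7]
swap   -> [-7, 7]
swap   -> [7, -7]
swap   -> [-7, 7]
-      -> [-14]
dup    -> [-14, -14]
-5     -> [-14, -14, -5]
+      -> [-14, -19]
-      -> [5]
4      -> [5, 4]
swap   -> [4, 5]
swap   -> [5, 4]
swap   -> [4, 5]
-      -> [-1]
dup    -> [-1, -1]
-      -> [0]
negate -> [0]
13     -> [0, 13]
over   -> [0, 13, 0]
+      -> [0, 13]
*      -> [0]
dup    -> [0, 0]

0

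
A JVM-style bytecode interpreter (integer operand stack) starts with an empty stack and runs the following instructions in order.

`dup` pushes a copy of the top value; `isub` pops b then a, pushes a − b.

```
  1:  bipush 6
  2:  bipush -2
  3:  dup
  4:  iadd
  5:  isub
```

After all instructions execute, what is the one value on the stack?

bipush 6   [6]
bipush -2  [6, -2]
dup        [6, -2, -2]
iadd       [6, -4]
isub       [10]

10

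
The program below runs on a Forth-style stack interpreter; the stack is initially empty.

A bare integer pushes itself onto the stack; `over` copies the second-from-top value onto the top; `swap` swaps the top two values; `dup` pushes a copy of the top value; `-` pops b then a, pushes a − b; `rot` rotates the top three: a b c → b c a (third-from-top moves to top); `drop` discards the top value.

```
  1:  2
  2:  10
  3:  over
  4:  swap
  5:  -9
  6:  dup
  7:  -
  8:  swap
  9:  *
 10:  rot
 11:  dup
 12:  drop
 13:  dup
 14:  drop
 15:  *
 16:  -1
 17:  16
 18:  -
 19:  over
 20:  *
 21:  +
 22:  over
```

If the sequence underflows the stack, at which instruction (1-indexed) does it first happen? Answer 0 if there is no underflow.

2    -> [2]
10   -> [2, 10]
over -> [2, 10, 2]
swap -> [2, 2, 10]
-9   -> [2, 2, 10, -9]
dup  -> [2, 2, 10, -9, -9]
-    -> [2, 2, 10, 0]
swap -> [2, 2, 0, 10]
*    -> [2, 2, 0]
rot  -> [2, 0, 2]
dup  -> [2, 0, 2, 2]
drop -> [2, 0, 2]
dup  -> [2, 0, 2, 2]
drop -> [2, 0, 2]
*    -> [2, 0]
-1   -> [2, 0, -1]
16   -> [2, 0, -1, 16]
-    -> [2, 0, -17]
over -> [2, 0, -17, 0]
*    -> [2, 0, 0]
+    -> [2, 0]
over -> [2, 0, 2]

0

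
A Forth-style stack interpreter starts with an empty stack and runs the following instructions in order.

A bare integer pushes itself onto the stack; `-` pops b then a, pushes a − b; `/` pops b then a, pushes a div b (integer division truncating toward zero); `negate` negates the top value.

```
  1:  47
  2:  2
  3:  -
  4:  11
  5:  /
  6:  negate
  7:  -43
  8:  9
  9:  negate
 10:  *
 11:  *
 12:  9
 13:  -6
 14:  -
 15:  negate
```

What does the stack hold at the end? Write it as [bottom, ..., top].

[-1548, -15]

47     : [47]
2      : [47, 2]
-      : [45]
11     : [45, 11]
/      : [4]
negate : [-4]
-43    : [-4, -43]
9      : [-4, -43, 9]
negate : [-4, -43, -9]
*      : [-4, 387]
*      : [-1548]
9      : [-1548, 9]
-6     : [-1548, 9, -6]
-      : [-1548, 15]
negate : [-1548, -15]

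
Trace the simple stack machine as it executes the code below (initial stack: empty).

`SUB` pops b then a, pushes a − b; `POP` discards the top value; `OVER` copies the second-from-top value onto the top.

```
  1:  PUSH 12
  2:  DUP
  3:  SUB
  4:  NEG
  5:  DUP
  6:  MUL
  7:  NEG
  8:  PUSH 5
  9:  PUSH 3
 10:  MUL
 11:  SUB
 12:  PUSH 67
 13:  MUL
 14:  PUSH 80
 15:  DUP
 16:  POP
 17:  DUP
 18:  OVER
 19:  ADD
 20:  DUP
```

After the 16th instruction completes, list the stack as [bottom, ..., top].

PUSH 12 : 12
DUP     : 12 12
SUB     : 0
NEG     : 0
DUP     : 0 0
MUL     : 0
NEG     : 0
PUSH 5  : 0 5
PUSH 3  : 0 5 3
MUL     : 0 15
SUB     : -15
PUSH 67 : -15 67
MUL     : -1005
PUSH 80 : -1005 80
DUP     : -1005 80 80
POP     : -1005 80

[-1005, 80]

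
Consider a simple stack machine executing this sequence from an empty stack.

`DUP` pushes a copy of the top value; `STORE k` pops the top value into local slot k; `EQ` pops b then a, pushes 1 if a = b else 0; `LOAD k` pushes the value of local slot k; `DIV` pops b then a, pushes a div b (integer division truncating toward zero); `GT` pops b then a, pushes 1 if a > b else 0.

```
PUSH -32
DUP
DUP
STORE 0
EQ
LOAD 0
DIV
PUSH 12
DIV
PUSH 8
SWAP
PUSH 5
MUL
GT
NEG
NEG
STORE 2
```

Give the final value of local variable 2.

1

PUSH -32 : [-32]
DUP      : [-32, -32]
DUP      : [-32, -32, -32]
STORE 0  : [-32, -32]
EQ       : [1]
LOAD 0   : [1, -32]
DIV      : [0]
PUSH 12  : [0, 12]
DIV      : [0]
PUSH 8   : [0, 8]
SWAP     : [8, 0]
PUSH 5   : [8, 0, 5]
MUL      : [8, 0]
GT       : [1]
NEG      : [-1]
NEG      : [1]
STORE 2  : []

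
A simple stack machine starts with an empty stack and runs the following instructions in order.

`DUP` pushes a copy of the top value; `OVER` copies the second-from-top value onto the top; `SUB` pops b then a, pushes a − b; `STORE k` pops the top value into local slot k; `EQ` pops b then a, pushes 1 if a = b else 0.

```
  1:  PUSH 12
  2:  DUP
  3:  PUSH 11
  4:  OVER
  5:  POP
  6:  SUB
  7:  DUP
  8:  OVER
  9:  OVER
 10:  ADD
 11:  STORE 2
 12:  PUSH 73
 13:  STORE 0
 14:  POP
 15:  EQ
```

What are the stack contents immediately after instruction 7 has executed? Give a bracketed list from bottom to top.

PUSH 12  [12]
DUP      [12, 12]
PUSH 11  [12, 12, 11]
OVER     [12, 12, 11, 12]
POP      [12, 12, 11]
SUB      [12, 1]
DUP      [12, 1, 1]

[12, 1, 1]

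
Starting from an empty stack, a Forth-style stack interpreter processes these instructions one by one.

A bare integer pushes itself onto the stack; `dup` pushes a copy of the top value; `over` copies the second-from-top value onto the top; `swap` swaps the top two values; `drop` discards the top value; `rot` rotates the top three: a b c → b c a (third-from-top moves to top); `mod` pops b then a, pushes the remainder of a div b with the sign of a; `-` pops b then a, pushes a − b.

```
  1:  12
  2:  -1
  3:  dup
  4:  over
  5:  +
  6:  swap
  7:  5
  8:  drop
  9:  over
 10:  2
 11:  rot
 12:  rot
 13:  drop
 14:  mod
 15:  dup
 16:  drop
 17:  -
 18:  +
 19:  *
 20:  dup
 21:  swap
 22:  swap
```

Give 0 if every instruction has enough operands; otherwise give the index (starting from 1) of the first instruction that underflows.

12   → 12
-1   → 12 -1
dup  → 12 -1 -1
over → 12 -1 -1 -1
+    → 12 -1 -2
swap → 12 -2 -1
5    → 12 -2 -1 5
drop → 12 -2 -1
over → 12 -2 -1 -2
2    → 12 -2 -1 -2 2
rot  → 12 -2 -2 2 -1
rot  → 12 -2 2 -1 -2
drop → 12 -2 2 -1
mod  → 12 -2 0
dup  → 12 -2 0 0
drop → 12 -2 0
-    → 12 -2
+    → 10
*  — needs 2 operands, stack has 1 → underflow

19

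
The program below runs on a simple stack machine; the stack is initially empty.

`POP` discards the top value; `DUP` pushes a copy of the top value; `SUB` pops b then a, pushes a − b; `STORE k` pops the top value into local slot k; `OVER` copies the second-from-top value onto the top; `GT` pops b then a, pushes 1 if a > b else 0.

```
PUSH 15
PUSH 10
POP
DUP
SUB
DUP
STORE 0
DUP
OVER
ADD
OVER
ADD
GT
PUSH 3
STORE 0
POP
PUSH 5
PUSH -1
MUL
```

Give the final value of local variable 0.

PUSH 15 → [15]
PUSH 10 → [15, 10]
POP     → [15]
DUP     → [15, 15]
SUB     → [0]
DUP     → [0, 0]
STORE 0 → [0]
DUP     → [0, 0]
OVER    → [0, 0, 0]
ADD     → [0, 0]
OVER    → [0, 0, 0]
ADD     → [0, 0]
GT      → [0]
PUSH 3  → [0, 3]
STORE 0 → [0]
POP     → []
PUSH 5  → [5]
PUSH -1 → [5, -1]
MUL     → [-5]

3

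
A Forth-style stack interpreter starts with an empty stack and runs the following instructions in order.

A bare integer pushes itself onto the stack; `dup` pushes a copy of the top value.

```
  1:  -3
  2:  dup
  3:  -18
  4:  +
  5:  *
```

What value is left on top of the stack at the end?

-3  -> -3
dup -> -3 -3
-18 -> -3 -3 -18
+   -> -3 -21
*   -> 63

63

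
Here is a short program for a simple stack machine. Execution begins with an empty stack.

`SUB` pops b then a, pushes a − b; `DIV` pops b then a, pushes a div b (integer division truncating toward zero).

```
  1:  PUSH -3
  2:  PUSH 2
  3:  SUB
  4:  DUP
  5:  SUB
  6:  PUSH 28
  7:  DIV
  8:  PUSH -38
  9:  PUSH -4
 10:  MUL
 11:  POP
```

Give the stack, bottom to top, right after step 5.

PUSH -3  -3
PUSH 2   -3 2
SUB      -5
DUP      -5 -5
SUB      0

[0]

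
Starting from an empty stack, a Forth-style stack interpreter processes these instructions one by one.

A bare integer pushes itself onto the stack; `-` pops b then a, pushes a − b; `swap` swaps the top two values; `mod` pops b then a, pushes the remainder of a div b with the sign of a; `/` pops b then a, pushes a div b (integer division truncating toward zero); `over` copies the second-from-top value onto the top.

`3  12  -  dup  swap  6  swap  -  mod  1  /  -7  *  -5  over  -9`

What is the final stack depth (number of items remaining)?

3    → 3
12   → 3 12
-    → -9
dup  → -9 -9
swap → -9 -9
6    → -9 -9 6
swap → -9 6 -9
-    → -9 15
mod  → -9
1    → -9 1
/    → -9
-7   → -9 -7
*    → 63
-5   → 63 -5
over → 63 -5 63
-9   → 63 -5 63 -9

4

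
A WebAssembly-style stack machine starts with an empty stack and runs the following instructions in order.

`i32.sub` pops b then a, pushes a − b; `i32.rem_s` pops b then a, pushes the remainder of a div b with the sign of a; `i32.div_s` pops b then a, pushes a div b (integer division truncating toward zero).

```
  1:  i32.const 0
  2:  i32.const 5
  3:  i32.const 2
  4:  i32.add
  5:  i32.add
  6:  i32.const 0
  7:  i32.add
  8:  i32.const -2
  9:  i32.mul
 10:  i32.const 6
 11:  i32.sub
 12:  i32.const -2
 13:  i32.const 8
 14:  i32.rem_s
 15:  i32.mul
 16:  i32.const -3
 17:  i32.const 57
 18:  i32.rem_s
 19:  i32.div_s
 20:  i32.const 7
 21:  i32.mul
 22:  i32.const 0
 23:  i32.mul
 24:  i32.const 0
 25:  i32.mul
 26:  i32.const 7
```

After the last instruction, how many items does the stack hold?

i32.const 0  : [0]
i32.const 5  : [0, 5]
i32.const 2  : [0, 5, 2]
i32.add      : [0, 7]
i32.add      : [7]
i32.const 0  : [7, 0]
i32.add      : [7]
i32.const -2 : [7, -2]
i32.mul      : [-14]
i32.const 6  : [-14, 6]
i32.sub      : [-20]
i32.const -2 : [-20, -2]
i32.const 8  : [-20, -2, 8]
i32.rem_s    : [-20, -2]
i32.mul      : [40]
i32.const -3 : [40, -3]
i32.const 57 : [40, -3, 57]
i32.rem_s    : [40, -3]
i32.div_s    : [-13]
i32.const 7  : [-13, 7]
i32.mul      : [-91]
i32.const 0  : [-91, 0]
i32.mul      : [0]
i32.const 0  : [0, 0]
i32.mul      : [0]
i32.const 7  : [0, 7]

2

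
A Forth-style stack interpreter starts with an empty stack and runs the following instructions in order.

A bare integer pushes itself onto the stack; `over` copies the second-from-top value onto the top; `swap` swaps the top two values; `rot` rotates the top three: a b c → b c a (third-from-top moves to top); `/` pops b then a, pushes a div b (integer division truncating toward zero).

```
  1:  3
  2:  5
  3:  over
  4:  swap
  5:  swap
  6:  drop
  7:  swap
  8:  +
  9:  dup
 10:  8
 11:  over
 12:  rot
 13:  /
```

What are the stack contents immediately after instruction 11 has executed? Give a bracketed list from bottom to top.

[8, 8, 8, 8]

3    : [3]
5    : [3, 5]
over : [3, 5, 3]
swap : [3, 3, 5]
swap : [3, 5, 3]
drop : [3, 5]
swap : [5, 3]
+    : [8]
dup  : [8, 8]
8    : [8, 8, 8]
over : [8, 8, 8, 8]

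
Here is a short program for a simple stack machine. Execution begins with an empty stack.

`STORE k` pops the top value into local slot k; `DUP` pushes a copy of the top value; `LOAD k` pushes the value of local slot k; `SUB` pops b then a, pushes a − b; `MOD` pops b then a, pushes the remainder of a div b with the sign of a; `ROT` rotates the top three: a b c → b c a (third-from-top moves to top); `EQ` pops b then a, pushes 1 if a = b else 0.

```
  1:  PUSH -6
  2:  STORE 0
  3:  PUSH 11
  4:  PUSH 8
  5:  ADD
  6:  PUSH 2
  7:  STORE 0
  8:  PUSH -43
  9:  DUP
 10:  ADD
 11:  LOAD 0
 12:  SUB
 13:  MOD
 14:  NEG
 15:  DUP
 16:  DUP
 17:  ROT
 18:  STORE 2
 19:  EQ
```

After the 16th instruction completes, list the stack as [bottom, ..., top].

[-19, -19, -19]

PUSH -6  → [-6]
STORE 0  → []
PUSH 11  → [11]
PUSH 8   → [11, 8]
ADD      → [19]
PUSH 2   → [19, 2]
STORE 0  → [19]
PUSH -43 → [19, -43]
DUP      → [19, -43, -43]
ADD      → [19, -86]
LOAD 0   → [19, -86, 2]
SUB      → [19, -88]
MOD      → [19]
NEG      → [-19]
DUP      → [-19, -19]
DUP      → [-19, -19, -19]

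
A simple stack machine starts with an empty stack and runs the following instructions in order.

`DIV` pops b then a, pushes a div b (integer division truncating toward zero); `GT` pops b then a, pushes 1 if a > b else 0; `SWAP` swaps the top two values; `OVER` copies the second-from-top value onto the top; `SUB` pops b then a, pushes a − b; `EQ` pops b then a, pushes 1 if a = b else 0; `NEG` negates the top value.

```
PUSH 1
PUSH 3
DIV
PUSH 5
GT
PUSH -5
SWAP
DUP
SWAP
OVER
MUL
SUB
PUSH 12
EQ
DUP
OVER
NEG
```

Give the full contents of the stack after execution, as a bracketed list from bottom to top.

[-5, 0, 0, 0]

PUSH 1  : 1
PUSH 3  : 1 3
DIV     : 0
PUSH 5  : 0 5
GT      : 0
PUSH -5 : 0 -5
SWAP    : -5 0
DUP     : -5 0 0
SWAP    : -5 0 0
OVER    : -5 0 0 0
MUL     : -5 0 0
SUB     : -5 0
PUSH 12 : -5 0 12
EQ      : -5 0
DUP     : -5 0 0
OVER    : -5 0 0 0
NEG     : -5 0 0 0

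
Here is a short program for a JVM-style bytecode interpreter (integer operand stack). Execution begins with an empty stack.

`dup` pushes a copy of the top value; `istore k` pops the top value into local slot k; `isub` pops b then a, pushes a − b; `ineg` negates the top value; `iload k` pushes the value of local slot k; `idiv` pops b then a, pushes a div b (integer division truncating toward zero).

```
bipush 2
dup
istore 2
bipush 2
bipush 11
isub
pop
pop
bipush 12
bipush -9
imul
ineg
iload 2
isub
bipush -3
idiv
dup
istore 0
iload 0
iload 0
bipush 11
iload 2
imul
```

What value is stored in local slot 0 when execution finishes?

-35

bipush 2  : 2
dup       : 2 2
istore 2  : 2
bipush 2  : 2 2
bipush 11 : 2 2 11
isub      : 2 -9
pop       : 2
pop       : (empty)
bipush 12 : 12
bipush -9 : 12 -9
imul      : -108
ineg      : 108
iload 2   : 108 2
isub      : 106
bipush -3 : 106 -3
idiv      : -35
dup       : -35 -35
istore 0  : -35
iload 0   : -35 -35
iload 0   : -35 -35 -35
bipush 11 : -35 -35 -35 11
iload 2   : -35 -35 -35 11 2
imul      : -35 -35 -35 22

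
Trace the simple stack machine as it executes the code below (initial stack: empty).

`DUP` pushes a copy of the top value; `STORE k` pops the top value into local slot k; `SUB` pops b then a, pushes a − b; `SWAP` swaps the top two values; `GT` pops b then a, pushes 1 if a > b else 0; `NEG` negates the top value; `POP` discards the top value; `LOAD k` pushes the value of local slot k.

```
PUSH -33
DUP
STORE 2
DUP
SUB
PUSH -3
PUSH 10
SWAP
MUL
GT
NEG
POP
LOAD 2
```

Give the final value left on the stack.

PUSH -33 : [-33]
DUP      : [-33, -33]
STORE 2  : [-33]
DUP      : [-33, -33]
SUB      : [0]
PUSH -3  : [0, -3]
PUSH 10  : [0, -3, 10]
SWAP     : [0, 10, -3]
MUL      : [0, -30]
GT       : [1]
NEG      : [-1]
POP      : []
LOAD 2   : [-33]

-33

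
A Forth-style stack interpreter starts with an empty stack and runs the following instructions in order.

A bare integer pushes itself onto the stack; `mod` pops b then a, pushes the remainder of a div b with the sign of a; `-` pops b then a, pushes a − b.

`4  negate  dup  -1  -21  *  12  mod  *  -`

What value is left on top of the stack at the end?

32

4      → [4]
negate → [-4]
dup    → [-4, -4]
-1     → [-4, -4, -1]
-21    → [-4, -4, -1, -21]
*      → [-4, -4, 21]
12     → [-4, -4, 21, 12]
mod    → [-4, -4, 9]
*      → [-4, -36]
-      → [32]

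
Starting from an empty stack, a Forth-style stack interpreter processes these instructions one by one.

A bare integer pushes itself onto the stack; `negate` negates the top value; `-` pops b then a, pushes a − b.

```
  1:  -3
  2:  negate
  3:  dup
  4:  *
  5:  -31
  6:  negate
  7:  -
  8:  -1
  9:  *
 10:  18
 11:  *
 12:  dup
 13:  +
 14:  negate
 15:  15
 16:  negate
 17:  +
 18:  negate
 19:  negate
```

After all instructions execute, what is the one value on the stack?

-807

-3      [-3]
negate  [3]
dup     [3, 3]
*       [9]
-31     [9, -31]
negate  [9, 31]
-       [-22]
-1      [-22, -1]
*       [22]
18      [22, 18]
*       [396]
dup     [396, 396]
+       [792]
negate  [-792]
15      [-792, 15]
negate  [-792, -15]
+       [-807]
negate  [807]
negate  [-807]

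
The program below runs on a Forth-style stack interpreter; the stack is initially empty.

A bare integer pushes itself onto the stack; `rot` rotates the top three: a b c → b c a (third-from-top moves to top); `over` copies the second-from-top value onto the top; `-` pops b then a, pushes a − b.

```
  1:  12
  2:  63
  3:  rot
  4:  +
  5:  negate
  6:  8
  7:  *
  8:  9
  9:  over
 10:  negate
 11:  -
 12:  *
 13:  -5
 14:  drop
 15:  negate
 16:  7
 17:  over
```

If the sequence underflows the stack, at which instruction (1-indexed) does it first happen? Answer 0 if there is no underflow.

12 -> [12]
63 -> [12, 63]
rot  — needs 3 operands, stack has 2 → underflow

3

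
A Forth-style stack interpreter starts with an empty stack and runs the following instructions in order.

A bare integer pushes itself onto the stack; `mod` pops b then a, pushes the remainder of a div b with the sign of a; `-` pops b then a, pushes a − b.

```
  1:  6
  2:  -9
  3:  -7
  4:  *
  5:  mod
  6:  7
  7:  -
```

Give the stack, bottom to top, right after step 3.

[6, -9, -7]

6   [6]
-9  [6, -9]
-7  [6, -9, -7]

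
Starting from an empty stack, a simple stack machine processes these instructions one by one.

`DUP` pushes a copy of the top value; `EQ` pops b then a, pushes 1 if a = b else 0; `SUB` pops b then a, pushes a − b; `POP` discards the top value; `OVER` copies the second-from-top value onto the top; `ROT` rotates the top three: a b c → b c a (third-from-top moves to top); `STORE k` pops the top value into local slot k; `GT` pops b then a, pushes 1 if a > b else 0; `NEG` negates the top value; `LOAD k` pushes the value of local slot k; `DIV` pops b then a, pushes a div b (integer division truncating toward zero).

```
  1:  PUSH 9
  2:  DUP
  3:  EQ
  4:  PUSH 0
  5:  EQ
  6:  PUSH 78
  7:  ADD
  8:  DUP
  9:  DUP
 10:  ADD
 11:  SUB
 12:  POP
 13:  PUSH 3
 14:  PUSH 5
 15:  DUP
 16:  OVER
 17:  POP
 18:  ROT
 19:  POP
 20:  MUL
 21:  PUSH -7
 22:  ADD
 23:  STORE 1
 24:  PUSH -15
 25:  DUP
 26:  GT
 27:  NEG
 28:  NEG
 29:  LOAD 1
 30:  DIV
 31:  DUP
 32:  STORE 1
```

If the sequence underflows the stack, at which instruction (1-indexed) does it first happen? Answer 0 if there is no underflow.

0

PUSH 9   : 9
DUP      : 9 9
EQ       : 1
PUSH 0   : 1 0
EQ       : 0
PUSH 78  : 0 78
ADD      : 78
DUP      : 78 78
DUP      : 78 78 78
ADD      : 78 156
SUB      : -78
POP      : (empty)
PUSH 3   : 3
PUSH 5   : 3 5
DUP      : 3 5 5
OVER     : 3 5 5 5
POP      : 3 5 5
ROT      : 5 5 3
POP      : 5 5
MUL      : 25
PUSH -7  : 25 -7
ADD      : 18
STORE 1  : (empty)
PUSH -15 : -15
DUP      : -15 -15
GT       : 0
NEG      : 0
NEG      : 0
LOAD 1   : 0 18
DIV      : 0
DUP      : 0 0
STORE 1  : 0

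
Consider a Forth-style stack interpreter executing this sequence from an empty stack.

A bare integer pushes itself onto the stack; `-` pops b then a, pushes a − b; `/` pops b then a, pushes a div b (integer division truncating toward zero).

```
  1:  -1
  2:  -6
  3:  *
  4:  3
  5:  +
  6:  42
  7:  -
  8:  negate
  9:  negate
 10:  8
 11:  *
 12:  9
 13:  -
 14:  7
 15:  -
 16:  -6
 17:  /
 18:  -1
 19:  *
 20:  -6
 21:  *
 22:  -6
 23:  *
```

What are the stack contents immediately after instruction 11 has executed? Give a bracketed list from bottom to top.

-1     : [-1]
-6     : [-1, -6]
*      : [6]
3      : [6, 3]
+      : [9]
42     : [9, 42]
-      : [-33]
negate : [33]
negate : [-33]
8      : [-33, 8]
*      : [-264]

[-264]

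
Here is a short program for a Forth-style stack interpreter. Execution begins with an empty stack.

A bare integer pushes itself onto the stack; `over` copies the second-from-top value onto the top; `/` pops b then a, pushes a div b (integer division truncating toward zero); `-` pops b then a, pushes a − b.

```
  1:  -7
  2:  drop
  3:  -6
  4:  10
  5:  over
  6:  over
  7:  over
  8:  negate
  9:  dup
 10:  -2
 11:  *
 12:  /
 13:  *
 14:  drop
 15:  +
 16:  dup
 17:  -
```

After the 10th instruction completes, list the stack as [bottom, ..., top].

-7      [-7]
drop    []
-6      [-6]
10      [-6, 10]
over    [-6, 10, -6]
over    [-6, 10, -6, 10]
over    [-6, 10, -6, 10, -6]
negate  [-6, 10, -6, 10, 6]
dup     [-6, 10, -6, 10, 6, 6]
-2      [-6, 10, -6, 10, 6, 6, -2]

[-6, 10, -6, 10, 6, 6, -2]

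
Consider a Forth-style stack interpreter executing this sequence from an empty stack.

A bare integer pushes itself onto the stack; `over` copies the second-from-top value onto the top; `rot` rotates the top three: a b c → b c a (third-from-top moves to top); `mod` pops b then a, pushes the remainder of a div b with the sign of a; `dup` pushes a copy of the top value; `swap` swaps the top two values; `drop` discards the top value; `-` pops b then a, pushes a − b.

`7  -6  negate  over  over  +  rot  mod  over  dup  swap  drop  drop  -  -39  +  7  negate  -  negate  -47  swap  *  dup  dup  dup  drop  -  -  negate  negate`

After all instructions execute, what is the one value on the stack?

-1504

7      → [7]
-6     → [7, -6]
negate → [7, 6]
over   → [7, 6, 7]
over   → [7, 6, 7, 6]
+      → [7, 6, 13]
rot    → [6, 13, 7]
mod    → [6, 6]
over   → [6, 6, 6]
dup    → [6, 6, 6, 6]
swap   → [6, 6, 6, 6]
drop   → [6, 6, 6]
drop   → [6, 6]
-      → [0]
-39    → [0, -39]
+      → [-39]
7      → [-39, 7]
negate → [-39, -7]
-      → [-32]
negate → [32]
-47    → [32, -47]
swap   → [-47, 32]
*      → [-1504]
dup    → [-1504, -1504]
dup    → [-1504, -1504, -1504]
dup    → [-1504, -1504, -1504, -1504]
drop   → [-1504, -1504, -1504]
-      → [-1504, 0]
-      → [-1504]
negate → [1504]
negate → [-1504]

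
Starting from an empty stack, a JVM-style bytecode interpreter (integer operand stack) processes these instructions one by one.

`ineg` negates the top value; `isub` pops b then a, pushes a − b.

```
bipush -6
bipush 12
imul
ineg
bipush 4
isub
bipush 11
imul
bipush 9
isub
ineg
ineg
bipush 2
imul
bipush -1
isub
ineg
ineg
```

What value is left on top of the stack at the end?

1479

bipush -6  -6
bipush 12  -6 12
imul       -72
ineg       72
bipush 4   72 4
isub       68
bipush 11  68 11
imul       748
bipush 9   748 9
isub       739
ineg       -739
ineg       739
bipush 2   739 2
imul       1478
bipush -1  1478 -1
isub       1479
ineg       -1479
ineg       1479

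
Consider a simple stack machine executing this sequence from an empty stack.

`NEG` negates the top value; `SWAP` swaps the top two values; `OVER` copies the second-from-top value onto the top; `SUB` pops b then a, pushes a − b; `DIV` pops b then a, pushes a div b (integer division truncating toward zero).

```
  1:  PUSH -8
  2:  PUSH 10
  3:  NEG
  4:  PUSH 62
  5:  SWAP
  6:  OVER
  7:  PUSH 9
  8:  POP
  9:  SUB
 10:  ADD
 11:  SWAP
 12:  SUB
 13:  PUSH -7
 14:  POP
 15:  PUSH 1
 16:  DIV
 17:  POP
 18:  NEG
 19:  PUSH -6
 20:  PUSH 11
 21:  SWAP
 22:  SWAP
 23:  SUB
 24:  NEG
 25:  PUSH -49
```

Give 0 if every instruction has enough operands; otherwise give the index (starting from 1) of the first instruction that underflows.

PUSH -8 : -8
PUSH 10 : -8 10
NEG     : -8 -10
PUSH 62 : -8 -10 62
SWAP    : -8 62 -10
OVER    : -8 62 -10 62
PUSH 9  : -8 62 -10 62 9
POP     : -8 62 -10 62
SUB     : -8 62 -72
ADD     : -8 -10
SWAP    : -10 -8
SUB     : -2
PUSH -7 : -2 -7
POP     : -2
PUSH 1  : -2 1
DIV     : -2
POP     : (empty)
NEG  — needs 1 operand, stack has 0 → underflow

18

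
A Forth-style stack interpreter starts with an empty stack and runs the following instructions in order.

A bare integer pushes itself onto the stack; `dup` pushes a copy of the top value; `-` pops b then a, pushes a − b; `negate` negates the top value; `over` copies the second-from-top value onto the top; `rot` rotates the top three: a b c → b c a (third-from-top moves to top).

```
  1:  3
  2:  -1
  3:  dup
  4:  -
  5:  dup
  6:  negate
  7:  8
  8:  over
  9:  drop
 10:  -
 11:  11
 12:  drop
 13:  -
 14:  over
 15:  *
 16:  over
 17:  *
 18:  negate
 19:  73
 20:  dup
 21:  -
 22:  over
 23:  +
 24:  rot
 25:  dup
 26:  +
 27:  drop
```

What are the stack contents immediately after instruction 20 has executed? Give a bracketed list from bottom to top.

3      -> 3
-1     -> 3 -1
dup    -> 3 -1 -1
-      -> 3 0
dup    -> 3 0 0
negate -> 3 0 0
8      -> 3 0 0 8
over   -> 3 0 0 8 0
drop   -> 3 0 0 8
-      -> 3 0 -8
11     -> 3 0 -8 11
drop   -> 3 0 -8
-      -> 3 8
over   -> 3 8 3
*      -> 3 24
over   -> 3 24 3
*      -> 3 72
negate -> 3 -72
73     -> 3 -72 73
dup    -> 3 -72 73 73

[3, -72, 73, 73]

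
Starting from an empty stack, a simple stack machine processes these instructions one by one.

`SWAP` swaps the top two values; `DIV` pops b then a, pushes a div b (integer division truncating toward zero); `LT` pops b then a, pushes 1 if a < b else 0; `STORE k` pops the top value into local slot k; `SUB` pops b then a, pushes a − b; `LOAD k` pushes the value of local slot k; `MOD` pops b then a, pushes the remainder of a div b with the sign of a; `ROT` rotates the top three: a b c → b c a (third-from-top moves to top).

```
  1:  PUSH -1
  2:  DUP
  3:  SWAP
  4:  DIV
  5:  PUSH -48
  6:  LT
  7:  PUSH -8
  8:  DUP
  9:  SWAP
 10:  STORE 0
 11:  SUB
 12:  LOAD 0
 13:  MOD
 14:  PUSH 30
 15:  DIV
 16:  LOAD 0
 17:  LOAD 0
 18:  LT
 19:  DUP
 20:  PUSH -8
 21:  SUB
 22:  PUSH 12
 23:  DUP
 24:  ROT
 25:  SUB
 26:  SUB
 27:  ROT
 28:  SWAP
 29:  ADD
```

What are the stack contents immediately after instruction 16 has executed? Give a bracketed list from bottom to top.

[0, -8]

PUSH -1  -> -1
DUP      -> -1 -1
SWAP     -> -1 -1
DIV      -> 1
PUSH -48 -> 1 -48
LT       -> 0
PUSH -8  -> 0 -8
DUP      -> 0 -8 -8
SWAP     -> 0 -8 -8
STORE 0  -> 0 -8
SUB      -> 8
LOAD 0   -> 8 -8
MOD      -> 0
PUSH 30  -> 0 30
DIV      -> 0
LOAD 0   -> 0 -8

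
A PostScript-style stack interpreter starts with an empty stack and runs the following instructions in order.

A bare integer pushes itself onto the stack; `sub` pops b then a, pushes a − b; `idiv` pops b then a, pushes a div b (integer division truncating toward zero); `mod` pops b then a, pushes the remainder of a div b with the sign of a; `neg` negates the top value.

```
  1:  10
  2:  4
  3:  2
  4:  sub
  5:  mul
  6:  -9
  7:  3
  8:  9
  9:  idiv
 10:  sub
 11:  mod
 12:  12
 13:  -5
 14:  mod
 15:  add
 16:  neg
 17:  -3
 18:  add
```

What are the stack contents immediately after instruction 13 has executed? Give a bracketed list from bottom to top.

10    10
4     10 4
2     10 4 2
sub   10 2
mul   20
-9    20 -9
3     20 -9 3
9     20 -9 3 9
idiv  20 -9 0
sub   20 -9
mod   2
12    2 12
-5    2 12 -5

[2, 12, -5]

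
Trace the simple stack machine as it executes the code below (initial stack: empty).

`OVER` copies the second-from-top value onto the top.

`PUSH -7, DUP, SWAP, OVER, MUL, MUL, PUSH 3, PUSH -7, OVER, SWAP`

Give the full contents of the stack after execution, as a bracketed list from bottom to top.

PUSH -7 : -7
DUP     : -7 -7
SWAP    : -7 -7
OVER    : -7 -7 -7
MUL     : -7 49
MUL     : -343
PUSH 3  : -343 3
PUSH -7 : -343 3 -7
OVER    : -343 3 -7 3
SWAP    : -343 3 3 -7

[-343, 3, 3, -7]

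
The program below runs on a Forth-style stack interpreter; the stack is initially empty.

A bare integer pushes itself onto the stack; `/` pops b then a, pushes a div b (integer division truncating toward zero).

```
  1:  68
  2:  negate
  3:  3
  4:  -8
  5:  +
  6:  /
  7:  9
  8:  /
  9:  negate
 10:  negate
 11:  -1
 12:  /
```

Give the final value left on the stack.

68     → 68
negate → -68
3      → -68 3
-8     → -68 3 -8
+      → -68 -5
/      → 13
9      → 13 9
/      → 1
negate → -1
negate → 1
-1     → 1 -1
/      → -1

-1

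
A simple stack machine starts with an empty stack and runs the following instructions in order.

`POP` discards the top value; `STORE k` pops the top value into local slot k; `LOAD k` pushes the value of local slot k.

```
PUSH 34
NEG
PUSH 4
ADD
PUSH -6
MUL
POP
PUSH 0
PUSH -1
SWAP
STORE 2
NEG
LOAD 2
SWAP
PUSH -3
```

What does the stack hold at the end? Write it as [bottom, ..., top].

[0, 1, -3]

PUSH 34 → 34
NEG     → -34
PUSH 4  → -34 4
ADD     → -30
PUSH -6 → -30 -6
MUL     → 180
POP     → (empty)
PUSH 0  → 0
PUSH -1 → 0 -1
SWAP    → -1 0
STORE 2 → -1
NEG     → 1
LOAD 2  → 1 0
SWAP    → 0 1
PUSH -3 → 0 1 -3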